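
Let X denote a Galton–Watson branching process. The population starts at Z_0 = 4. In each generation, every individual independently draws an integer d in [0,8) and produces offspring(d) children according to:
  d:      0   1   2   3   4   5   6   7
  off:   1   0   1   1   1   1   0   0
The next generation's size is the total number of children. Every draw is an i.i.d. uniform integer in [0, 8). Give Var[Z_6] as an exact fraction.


3851859375/17179869184

Outcome values over d=0..7: [1, 0, 1, 1, 1, 1, 0, 0]
Σy = 5, Σy² = 5, M = 8
μ = 5/8 = 5/8,  σ² = 5/8 − (5/8)² = 15/64
V_0 = 0, E_0 = 4
V_1 = 15/64·E_0 + (5/8)²·V_0 = 15/16;  E_1 = 5/2
V_2 = 15/64·E_1 + (5/8)²·V_1 = 975/1024;  E_2 = 25/16
V_3 = 15/64·E_2 + (5/8)²·V_2 = 48375/65536;  E_3 = 125/128
V_4 = 15/64·E_3 + (5/8)²·V_3 = 2169375/4194304;  E_4 = 625/1024
V_5 = 15/64·E_4 + (5/8)²·V_4 = 92634375/268435456;  E_5 = 3125/8192
V_6 = 15/64·E_5 + (5/8)²·V_5 = 3851859375/17179869184;  E_6 = 15625/65536


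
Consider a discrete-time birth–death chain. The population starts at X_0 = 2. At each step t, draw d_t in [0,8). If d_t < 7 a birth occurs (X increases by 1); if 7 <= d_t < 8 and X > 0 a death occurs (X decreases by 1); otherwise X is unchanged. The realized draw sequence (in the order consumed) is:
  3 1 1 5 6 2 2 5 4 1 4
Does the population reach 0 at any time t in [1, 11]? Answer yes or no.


no

t=0: X=2, d=3 → birth, X_1=3
t=1: X=3, d=1 → birth, X_2=4
t=2: X=4, d=1 → birth, X_3=5
t=3: X=5, d=5 → birth, X_4=6
t=4: X=6, d=6 → birth, X_5=7
t=5: X=7, d=2 → birth, X_6=8
t=6: X=8, d=2 → birth, X_7=9
t=7: X=9, d=5 → birth, X_8=10
t=8: X=10, d=4 → birth, X_9=11
t=9: X=11, d=1 → birth, X_10=12
t=10: X=12, d=4 → birth, X_11=13


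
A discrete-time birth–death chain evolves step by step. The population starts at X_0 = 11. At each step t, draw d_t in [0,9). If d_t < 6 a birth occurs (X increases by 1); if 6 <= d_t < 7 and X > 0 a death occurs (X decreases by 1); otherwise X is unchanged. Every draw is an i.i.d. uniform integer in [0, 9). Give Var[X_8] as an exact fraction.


304/81

X can drop by at most 1 per step and X_0 = 11 > T = 8, so X_t >= 11 − t >= 3 > 0 for every t <= 8: the floor at 0 (the 'and X > 0' condition) never binds. Hence X_8 = X_0 + Σ_{t<8} Y_t with i.i.d. increments Y_t = y(d_t) ∈ {+1, −1, 0}.
Outcome values over d=0..8: [1, 1, 1, 1, 1, 1, -1, 0, 0]
Σy = 5, Σy² = 7, M = 9
μ = 5/9 = 5/9,  σ² = 7/9 − (5/9)² = 38/81
Independent increments: Var[X_8] = 8·σ² = 8·(38/81) = 304/81


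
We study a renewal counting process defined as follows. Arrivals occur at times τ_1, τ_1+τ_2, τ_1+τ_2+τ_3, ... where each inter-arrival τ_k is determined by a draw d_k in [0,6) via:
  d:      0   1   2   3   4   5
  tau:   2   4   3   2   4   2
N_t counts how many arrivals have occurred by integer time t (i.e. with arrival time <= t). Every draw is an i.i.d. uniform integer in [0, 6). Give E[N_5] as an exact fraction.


Inter-arrival values over d=0..5: [2, 4, 3, 2, 4, 2]
Each d has probability 1/6, so the pmf of τ is: f(2) = 1/2, f(3) = 1/6, f(4) = 1/3
Renewal equation for m(n) = E[N_n]: condition on τ_1 = k (if k <= n, one arrival plus a fresh copy on the remaining n−k steps): m(n) = F(n) + Σ_{k<=n} f(k)·m(n−k), where F(n) = P(τ <= n) and m(0) = 0
m(1) = F(1) = 0
m(2) = F(2) = 1/2
m(3) = F(3) = 2/3
m(4) = F(4) + f(2)·m(2) = 1 + 1/2·1/2 = 5/4
m(5) = F(5) + f(2)·m(3) + f(3)·m(2) = 1 + 1/2·2/3 + 1/6·1/2 = 17/12
E[N_5] = m(5) = 17/12

17/12


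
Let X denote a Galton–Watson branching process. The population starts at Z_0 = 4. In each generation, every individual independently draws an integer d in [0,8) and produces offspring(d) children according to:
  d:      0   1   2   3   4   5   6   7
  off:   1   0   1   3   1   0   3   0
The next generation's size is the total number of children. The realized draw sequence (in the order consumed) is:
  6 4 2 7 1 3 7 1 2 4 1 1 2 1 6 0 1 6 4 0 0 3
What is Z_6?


6

gen 0: Z_0=4, draws=[6, 4, 2, 7], offspring=[3, 1, 1, 0], Z_1=5
gen 1: Z_1=5, draws=[1, 3, 7, 1, 2], offspring=[0, 3, 0, 0, 1], Z_2=4
gen 2: Z_2=4, draws=[4, 1, 1, 2], offspring=[1, 0, 0, 1], Z_3=2
gen 3: Z_3=2, draws=[1, 6], offspring=[0, 3], Z_4=3
gen 4: Z_4=3, draws=[0, 1, 6], offspring=[1, 0, 3], Z_5=4
gen 5: Z_5=4, draws=[4, 0, 0, 3], offspring=[1, 1, 1, 3], Z_6=6


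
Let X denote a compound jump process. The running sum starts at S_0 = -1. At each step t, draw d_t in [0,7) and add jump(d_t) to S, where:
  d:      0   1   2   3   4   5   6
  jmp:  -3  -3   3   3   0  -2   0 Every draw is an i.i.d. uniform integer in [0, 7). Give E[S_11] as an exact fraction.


-29/7

Outcome values over d=0..6: [-3, -3, 3, 3, 0, -2, 0]
Σy = -2, Σy² = 40, M = 7
μ = -2/7 = -2/7,  σ² = 40/7 − (-2/7)² = 276/49
E[S_11] = -1 + 11·(-2/7) = -29/7


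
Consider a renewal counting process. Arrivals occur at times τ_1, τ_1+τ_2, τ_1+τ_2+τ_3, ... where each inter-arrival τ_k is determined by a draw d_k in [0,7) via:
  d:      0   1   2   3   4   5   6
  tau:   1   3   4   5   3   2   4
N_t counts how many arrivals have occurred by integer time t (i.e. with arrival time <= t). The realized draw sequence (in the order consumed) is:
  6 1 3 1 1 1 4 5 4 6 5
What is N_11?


draw d_1=6: τ_1=4, arrival time A_1=4
draw d_2=1: τ_2=3, arrival time A_2=7
draw d_3=3: τ_3=5, arrival time A_3=12
draw d_4=1: τ_4=3, arrival time A_4=15
draw d_5=1: τ_5=3, arrival time A_5=18
draw d_6=1: τ_6=3, arrival time A_6=21
draw d_7=4: τ_7=3, arrival time A_7=24
draw d_8=5: τ_8=2, arrival time A_8=26
draw d_9=4: τ_9=3, arrival time A_9=29
draw d_10=6: τ_10=4, arrival time A_10=33
draw d_11=5: τ_11=2, arrival time A_11=35
N_t over t=0..11: 0:0 1:0 2:0 3:0 4:1 5:1 6:1 7:2 8:2 9:2 10:2 11:2

2


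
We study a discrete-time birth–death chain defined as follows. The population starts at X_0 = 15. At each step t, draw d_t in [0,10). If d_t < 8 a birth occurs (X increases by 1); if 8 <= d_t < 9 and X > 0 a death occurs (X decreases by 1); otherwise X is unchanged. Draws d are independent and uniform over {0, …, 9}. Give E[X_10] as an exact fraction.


X can drop by at most 1 per step and X_0 = 15 > T = 10, so X_t >= 15 − t >= 5 > 0 for every t <= 10: the floor at 0 (the 'and X > 0' condition) never binds. Hence X_10 = X_0 + Σ_{t<10} Y_t with i.i.d. increments Y_t = y(d_t) ∈ {+1, −1, 0}.
Outcome values over d=0..9: [1, 1, 1, 1, 1, 1, 1, 1, -1, 0]
Σy = 7, Σy² = 9, M = 10
μ = 7/10 = 7/10,  σ² = 9/10 − (7/10)² = 41/100
E[X_10] = 15 + 10·(7/10) = 22

22


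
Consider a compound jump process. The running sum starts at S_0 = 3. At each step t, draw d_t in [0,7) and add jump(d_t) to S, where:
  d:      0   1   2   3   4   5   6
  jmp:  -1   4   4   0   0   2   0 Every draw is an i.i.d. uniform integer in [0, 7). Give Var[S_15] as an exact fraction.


2670/49

Outcome values over d=0..6: [-1, 4, 4, 0, 0, 2, 0]
Σy = 9, Σy² = 37, M = 7
μ = 9/7 = 9/7,  σ² = 37/7 − (9/7)² = 178/49
Independent increments: Var[S_15] = 15·σ² = 15·(178/49) = 2670/49


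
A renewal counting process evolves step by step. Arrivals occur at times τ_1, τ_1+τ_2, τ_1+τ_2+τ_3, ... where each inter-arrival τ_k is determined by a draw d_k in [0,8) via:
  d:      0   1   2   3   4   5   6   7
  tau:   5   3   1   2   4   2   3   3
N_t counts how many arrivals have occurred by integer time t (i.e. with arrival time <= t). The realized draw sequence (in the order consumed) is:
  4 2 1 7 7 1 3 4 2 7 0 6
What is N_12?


draw d_1=4: τ_1=4, arrival time A_1=4
draw d_2=2: τ_2=1, arrival time A_2=5
draw d_3=1: τ_3=3, arrival time A_3=8
draw d_4=7: τ_4=3, arrival time A_4=11
draw d_5=7: τ_5=3, arrival time A_5=14
draw d_6=1: τ_6=3, arrival time A_6=17
draw d_7=3: τ_7=2, arrival time A_7=19
draw d_8=4: τ_8=4, arrival time A_8=23
draw d_9=2: τ_9=1, arrival time A_9=24
draw d_10=7: τ_10=3, arrival time A_10=27
draw d_11=0: τ_11=5, arrival time A_11=32
draw d_12=6: τ_12=3, arrival time A_12=35
N_t over t=0..12: 0:0 1:0 2:0 3:0 4:1 5:2 6:2 7:2 8:3 9:3 10:3 11:4 12:4

4


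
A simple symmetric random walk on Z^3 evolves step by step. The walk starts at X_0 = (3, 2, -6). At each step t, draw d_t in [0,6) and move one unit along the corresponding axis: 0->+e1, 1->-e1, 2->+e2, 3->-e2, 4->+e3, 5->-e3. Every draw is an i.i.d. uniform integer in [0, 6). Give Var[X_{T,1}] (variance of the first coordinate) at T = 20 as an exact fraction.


20/3

Outcome values over d=0..5: [1, -1, 0, 0, 0, 0]
Σy = 0, Σy² = 2, M = 6
μ = 0/6 = 0,  σ² = 2/6 − (0)² = 1/3
Independent increments: Var[X_20] = 20·σ² = 20·(1/3) = 20/3


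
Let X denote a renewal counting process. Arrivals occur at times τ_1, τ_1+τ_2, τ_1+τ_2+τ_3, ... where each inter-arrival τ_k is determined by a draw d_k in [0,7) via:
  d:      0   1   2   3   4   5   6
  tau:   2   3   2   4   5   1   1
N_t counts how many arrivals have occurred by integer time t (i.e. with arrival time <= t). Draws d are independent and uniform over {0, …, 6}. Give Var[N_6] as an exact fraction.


Inter-arrival values over d=0..6: [2, 3, 2, 4, 5, 1, 1]
Each d has probability 1/7, so the pmf of τ is: f(1) = 2/7, f(2) = 2/7, f(3) = 1/7, f(4) = 1/7, f(5) = 1/7
Let p_n(j) = P(N_n = j), with p_0 = [1]. Condition on τ_1: p_n(0) = P(τ > n), and for j >= 1, p_n(j) = Σ_{k<=n} f(k)·p_{n−k}(j−1)
p_1 = [5/7, 2/7]  (j = 0..1)
p_2 = [3/7, 24/49, 4/49]  (j = 0..2)
p_3 = [2/7, 23/49, 76/343, 8/343]  (j = 0..3)
p_4 = [1/7, 22/49, 108/343, 208/2401, 16/2401]  (j = 0..4)
p_5 = [0, 3/7, 128/343, 396/2401, 528/16807, 32/16807]  (j = 0..5)
p_6 = [0, 12/49, 3/7, 576/2401, 1264/16807, 1280/117649, 64/117649]  (j = 0..6)
E[N_6] = Σ j·p_6(j) = 256502/117649;  E[N_6²] = Σ j²·p_6(j) = 660384/117649
Var[N_6] = 660384/117649 − (256502/117649)² = 11900241212/13841287201

11900241212/13841287201


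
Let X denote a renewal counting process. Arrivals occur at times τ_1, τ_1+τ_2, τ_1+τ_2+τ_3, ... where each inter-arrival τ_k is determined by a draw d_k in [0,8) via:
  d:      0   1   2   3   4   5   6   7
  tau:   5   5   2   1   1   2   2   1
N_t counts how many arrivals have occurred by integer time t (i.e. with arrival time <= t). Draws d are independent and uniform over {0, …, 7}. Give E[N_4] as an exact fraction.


Inter-arrival values over d=0..7: [5, 5, 2, 1, 1, 2, 2, 1]
Each d has probability 1/8, so the pmf of τ is: f(1) = 3/8, f(2) = 3/8, f(5) = 1/4
Renewal equation for m(n) = E[N_n]: condition on τ_1 = k (if k <= n, one arrival plus a fresh copy on the remaining n−k steps): m(n) = F(n) + Σ_{k<=n} f(k)·m(n−k), where F(n) = P(τ <= n) and m(0) = 0
m(1) = F(1) = 3/8
m(2) = F(2) + f(1)·m(1) = 3/4 + 3/8·3/8 = 57/64
m(3) = F(3) + f(1)·m(2) + f(2)·m(1) = 3/4 + 3/8·57/64 + 3/8·3/8 = 627/512
m(4) = F(4) + f(1)·m(3) + f(2)·m(2) = 3/4 + 3/8·627/512 + 3/8·57/64 = 6321/4096
E[N_4] = m(4) = 6321/4096

6321/4096


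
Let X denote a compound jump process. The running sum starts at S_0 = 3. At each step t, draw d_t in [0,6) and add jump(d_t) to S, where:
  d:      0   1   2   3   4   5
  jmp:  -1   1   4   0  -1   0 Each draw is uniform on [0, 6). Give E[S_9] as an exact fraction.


Outcome values over d=0..5: [-1, 1, 4, 0, -1, 0]
Σy = 3, Σy² = 19, M = 6
μ = 3/6 = 1/2,  σ² = 19/6 − (1/2)² = 35/12
E[S_9] = 3 + 9·(1/2) = 15/2

15/2


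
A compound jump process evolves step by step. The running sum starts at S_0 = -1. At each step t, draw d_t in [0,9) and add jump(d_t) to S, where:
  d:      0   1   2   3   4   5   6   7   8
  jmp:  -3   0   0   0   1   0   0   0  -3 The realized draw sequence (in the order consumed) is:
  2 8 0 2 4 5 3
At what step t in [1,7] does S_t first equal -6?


t=0: S=-1, d=2, jump=0, S_1=-1
t=1: S=-1, d=8, jump=-3, S_2=-4
t=2: S=-4, d=0, jump=-3, S_3=-7
t=3: S=-7, d=2, jump=0, S_4=-7
t=4: S=-7, d=4, jump=1, S_5=-6
t=5: S=-6, d=5, jump=0, S_6=-6
t=6: S=-6, d=3, jump=0, S_7=-6

5


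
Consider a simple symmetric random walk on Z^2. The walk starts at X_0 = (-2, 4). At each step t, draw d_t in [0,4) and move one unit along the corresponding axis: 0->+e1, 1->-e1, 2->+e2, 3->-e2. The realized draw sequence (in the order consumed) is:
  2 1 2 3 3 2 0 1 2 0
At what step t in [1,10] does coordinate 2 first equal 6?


t=0: X=(-2, 4), d=2 → +e2, X_1=(-2, 5)
t=1: X=(-2, 5), d=1 → -e1, X_2=(-3, 5)
t=2: X=(-3, 5), d=2 → +e2, X_3=(-3, 6)
t=3: X=(-3, 6), d=3 → -e2, X_4=(-3, 5)
t=4: X=(-3, 5), d=3 → -e2, X_5=(-3, 4)
t=5: X=(-3, 4), d=2 → +e2, X_6=(-3, 5)
t=6: X=(-3, 5), d=0 → +e1, X_7=(-2, 5)
t=7: X=(-2, 5), d=1 → -e1, X_8=(-3, 5)
t=8: X=(-3, 5), d=2 → +e2, X_9=(-3, 6)
t=9: X=(-3, 6), d=0 → +e1, X_10=(-2, 6)

3


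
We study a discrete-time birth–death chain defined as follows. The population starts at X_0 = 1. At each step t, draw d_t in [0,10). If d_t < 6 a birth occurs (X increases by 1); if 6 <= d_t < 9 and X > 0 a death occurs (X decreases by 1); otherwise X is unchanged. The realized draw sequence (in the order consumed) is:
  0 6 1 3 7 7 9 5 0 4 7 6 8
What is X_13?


1

t=0: X=1, d=0 → birth, X_1=2
t=1: X=2, d=6 → death, X_2=1
t=2: X=1, d=1 → birth, X_3=2
t=3: X=2, d=3 → birth, X_4=3
t=4: X=3, d=7 → death, X_5=2
t=5: X=2, d=7 → death, X_6=1
t=6: X=1, d=9 → hold, X_7=1
t=7: X=1, d=5 → birth, X_8=2
t=8: X=2, d=0 → birth, X_9=3
t=9: X=3, d=4 → birth, X_10=4
t=10: X=4, d=7 → death, X_11=3
t=11: X=3, d=6 → death, X_12=2
t=12: X=2, d=8 → death, X_13=1


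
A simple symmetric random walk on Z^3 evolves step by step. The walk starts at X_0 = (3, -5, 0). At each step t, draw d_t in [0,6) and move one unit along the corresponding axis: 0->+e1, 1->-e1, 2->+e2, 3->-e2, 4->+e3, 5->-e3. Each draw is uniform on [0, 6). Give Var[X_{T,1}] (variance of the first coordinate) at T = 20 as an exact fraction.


20/3

Outcome values over d=0..5: [1, -1, 0, 0, 0, 0]
Σy = 0, Σy² = 2, M = 6
μ = 0/6 = 0,  σ² = 2/6 − (0)² = 1/3
Independent increments: Var[X_20] = 20·σ² = 20·(1/3) = 20/3


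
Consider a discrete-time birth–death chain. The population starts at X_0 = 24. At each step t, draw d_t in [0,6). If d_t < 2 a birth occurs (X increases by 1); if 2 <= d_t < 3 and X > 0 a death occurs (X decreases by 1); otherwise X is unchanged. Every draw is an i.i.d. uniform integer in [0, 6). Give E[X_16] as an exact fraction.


X can drop by at most 1 per step and X_0 = 24 > T = 16, so X_t >= 24 − t >= 8 > 0 for every t <= 16: the floor at 0 (the 'and X > 0' condition) never binds. Hence X_16 = X_0 + Σ_{t<16} Y_t with i.i.d. increments Y_t = y(d_t) ∈ {+1, −1, 0}.
Outcome values over d=0..5: [1, 1, -1, 0, 0, 0]
Σy = 1, Σy² = 3, M = 6
μ = 1/6 = 1/6,  σ² = 3/6 − (1/6)² = 17/36
E[X_16] = 24 + 16·(1/6) = 80/3

80/3


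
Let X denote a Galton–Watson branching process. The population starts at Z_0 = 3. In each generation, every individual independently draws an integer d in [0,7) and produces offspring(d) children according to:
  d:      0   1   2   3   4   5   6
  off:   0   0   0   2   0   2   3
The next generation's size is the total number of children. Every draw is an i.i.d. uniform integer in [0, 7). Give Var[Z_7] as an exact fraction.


30

Outcome values over d=0..6: [0, 0, 0, 2, 0, 2, 3]
Σy = 7, Σy² = 17, M = 7
μ = 7/7 = 1,  σ² = 17/7 − (1)² = 10/7
V_0 = 0, E_0 = 3
V_1 = 10/7·E_0 + (1)²·V_0 = 30/7;  E_1 = 3
V_2 = 10/7·E_1 + (1)²·V_1 = 60/7;  E_2 = 3
V_3 = 10/7·E_2 + (1)²·V_2 = 90/7;  E_3 = 3
V_4 = 10/7·E_3 + (1)²·V_3 = 120/7;  E_4 = 3
V_5 = 10/7·E_4 + (1)²·V_4 = 150/7;  E_5 = 3
V_6 = 10/7·E_5 + (1)²·V_5 = 180/7;  E_6 = 3
V_7 = 10/7·E_6 + (1)²·V_6 = 30;  E_7 = 3


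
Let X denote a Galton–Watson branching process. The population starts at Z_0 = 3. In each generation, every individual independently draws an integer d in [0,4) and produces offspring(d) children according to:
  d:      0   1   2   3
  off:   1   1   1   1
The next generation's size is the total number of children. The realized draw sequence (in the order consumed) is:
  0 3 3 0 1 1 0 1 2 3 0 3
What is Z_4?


gen 0: Z_0=3, draws=[0, 3, 3], offspring=[1, 1, 1], Z_1=3
gen 1: Z_1=3, draws=[0, 1, 1], offspring=[1, 1, 1], Z_2=3
gen 2: Z_2=3, draws=[0, 1, 2], offspring=[1, 1, 1], Z_3=3
gen 3: Z_3=3, draws=[3, 0, 3], offspring=[1, 1, 1], Z_4=3

3


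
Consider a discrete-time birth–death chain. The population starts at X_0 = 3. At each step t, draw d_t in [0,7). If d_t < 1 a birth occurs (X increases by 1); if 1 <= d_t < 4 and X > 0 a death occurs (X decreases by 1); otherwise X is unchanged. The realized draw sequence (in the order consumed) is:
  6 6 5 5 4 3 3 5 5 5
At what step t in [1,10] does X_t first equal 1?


t=0: X=3, d=6 → hold, X_1=3
t=1: X=3, d=6 → hold, X_2=3
t=2: X=3, d=5 → hold, X_3=3
t=3: X=3, d=5 → hold, X_4=3
t=4: X=3, d=4 → hold, X_5=3
t=5: X=3, d=3 → death, X_6=2
t=6: X=2, d=3 → death, X_7=1
t=7: X=1, d=5 → hold, X_8=1
t=8: X=1, d=5 → hold, X_9=1
t=9: X=1, d=5 → hold, X_10=1

7


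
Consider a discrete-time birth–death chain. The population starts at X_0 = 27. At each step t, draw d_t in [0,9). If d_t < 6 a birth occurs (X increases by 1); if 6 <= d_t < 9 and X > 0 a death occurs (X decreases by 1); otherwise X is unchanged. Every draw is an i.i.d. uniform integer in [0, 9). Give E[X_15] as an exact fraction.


32

X can drop by at most 1 per step and X_0 = 27 > T = 15, so X_t >= 27 − t >= 12 > 0 for every t <= 15: the floor at 0 (the 'and X > 0' condition) never binds. Hence X_15 = X_0 + Σ_{t<15} Y_t with i.i.d. increments Y_t = y(d_t) ∈ {+1, −1, 0}.
Outcome values over d=0..8: [1, 1, 1, 1, 1, 1, -1, -1, -1]
Σy = 3, Σy² = 9, M = 9
μ = 3/9 = 1/3,  σ² = 9/9 − (1/3)² = 8/9
E[X_15] = 27 + 15·(1/3) = 32


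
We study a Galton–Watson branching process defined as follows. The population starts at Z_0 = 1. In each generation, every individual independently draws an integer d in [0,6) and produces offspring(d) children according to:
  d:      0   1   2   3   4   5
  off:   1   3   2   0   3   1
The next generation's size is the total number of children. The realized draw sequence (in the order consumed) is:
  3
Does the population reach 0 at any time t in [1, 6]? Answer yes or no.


yes

gen 0: Z_0=1, draws=[3], offspring=[0], Z_1=0
gen 1: Z_1=0, draws=[], offspring=[], Z_2=0
gen 2: Z_2=0, draws=[], offspring=[], Z_3=0
gen 3: Z_3=0, draws=[], offspring=[], Z_4=0
gen 4: Z_4=0, draws=[], offspring=[], Z_5=0
gen 5: Z_5=0, draws=[], offspring=[], Z_6=0


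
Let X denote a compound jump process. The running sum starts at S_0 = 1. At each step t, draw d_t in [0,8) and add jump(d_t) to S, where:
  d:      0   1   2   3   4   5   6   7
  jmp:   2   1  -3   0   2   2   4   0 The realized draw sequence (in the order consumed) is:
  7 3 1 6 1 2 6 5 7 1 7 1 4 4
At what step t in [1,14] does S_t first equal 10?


8

t=0: S=1, d=7, jump=0, S_1=1
t=1: S=1, d=3, jump=0, S_2=1
t=2: S=1, d=1, jump=1, S_3=2
t=3: S=2, d=6, jump=4, S_4=6
t=4: S=6, d=1, jump=1, S_5=7
t=5: S=7, d=2, jump=-3, S_6=4
t=6: S=4, d=6, jump=4, S_7=8
t=7: S=8, d=5, jump=2, S_8=10
t=8: S=10, d=7, jump=0, S_9=10
t=9: S=10, d=1, jump=1, S_10=11
t=10: S=11, d=7, jump=0, S_11=11
t=11: S=11, d=1, jump=1, S_12=12
t=12: S=12, d=4, jump=2, S_13=14
t=13: S=14, d=4, jump=2, S_14=16


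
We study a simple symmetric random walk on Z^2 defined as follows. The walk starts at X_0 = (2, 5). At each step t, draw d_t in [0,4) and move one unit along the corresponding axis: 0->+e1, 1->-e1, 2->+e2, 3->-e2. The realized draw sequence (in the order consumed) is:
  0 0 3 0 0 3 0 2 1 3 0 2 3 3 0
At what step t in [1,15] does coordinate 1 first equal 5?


4

t=0: X=(2, 5), d=0 → +e1, X_1=(3, 5)
t=1: X=(3, 5), d=0 → +e1, X_2=(4, 5)
t=2: X=(4, 5), d=3 → -e2, X_3=(4, 4)
t=3: X=(4, 4), d=0 → +e1, X_4=(5, 4)
t=4: X=(5, 4), d=0 → +e1, X_5=(6, 4)
t=5: X=(6, 4), d=3 → -e2, X_6=(6, 3)
t=6: X=(6, 3), d=0 → +e1, X_7=(7, 3)
t=7: X=(7, 3), d=2 → +e2, X_8=(7, 4)
t=8: X=(7, 4), d=1 → -e1, X_9=(6, 4)
t=9: X=(6, 4), d=3 → -e2, X_10=(6, 3)
t=10: X=(6, 3), d=0 → +e1, X_11=(7, 3)
t=11: X=(7, 3), d=2 → +e2, X_12=(7, 4)
t=12: X=(7, 4), d=3 → -e2, X_13=(7, 3)
t=13: X=(7, 3), d=3 → -e2, X_14=(7, 2)
t=14: X=(7, 2), d=0 → +e1, X_15=(8, 2)


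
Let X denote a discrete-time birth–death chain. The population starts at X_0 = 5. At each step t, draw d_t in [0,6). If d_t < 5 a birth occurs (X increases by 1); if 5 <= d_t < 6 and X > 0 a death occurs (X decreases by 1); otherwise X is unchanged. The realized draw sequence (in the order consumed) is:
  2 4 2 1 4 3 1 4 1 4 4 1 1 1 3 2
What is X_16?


t=0: X=5, d=2 → birth, X_1=6
t=1: X=6, d=4 → birth, X_2=7
t=2: X=7, d=2 → birth, X_3=8
t=3: X=8, d=1 → birth, X_4=9
t=4: X=9, d=4 → birth, X_5=10
t=5: X=10, d=3 → birth, X_6=11
t=6: X=11, d=1 → birth, X_7=12
t=7: X=12, d=4 → birth, X_8=13
t=8: X=13, d=1 → birth, X_9=14
t=9: X=14, d=4 → birth, X_10=15
t=10: X=15, d=4 → birth, X_11=16
t=11: X=16, d=1 → birth, X_12=17
t=12: X=17, d=1 → birth, X_13=18
t=13: X=18, d=1 → birth, X_14=19
t=14: X=19, d=3 → birth, X_15=20
t=15: X=20, d=2 → birth, X_16=21

21


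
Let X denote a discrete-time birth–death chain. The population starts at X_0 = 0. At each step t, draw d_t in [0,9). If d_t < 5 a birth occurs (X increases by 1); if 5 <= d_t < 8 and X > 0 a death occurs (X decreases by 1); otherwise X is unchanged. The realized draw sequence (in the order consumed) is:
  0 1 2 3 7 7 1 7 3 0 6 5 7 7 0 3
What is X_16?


t=0: X=0, d=0 → birth, X_1=1
t=1: X=1, d=1 → birth, X_2=2
t=2: X=2, d=2 → birth, X_3=3
t=3: X=3, d=3 → birth, X_4=4
t=4: X=4, d=7 → death, X_5=3
t=5: X=3, d=7 → death, X_6=2
t=6: X=2, d=1 → birth, X_7=3
t=7: X=3, d=7 → death, X_8=2
t=8: X=2, d=3 → birth, X_9=3
t=9: X=3, d=0 → birth, X_10=4
t=10: X=4, d=6 → death, X_11=3
t=11: X=3, d=5 → death, X_12=2
t=12: X=2, d=7 → death, X_13=1
t=13: X=1, d=7 → death, X_14=0
t=14: X=0, d=0 → birth, X_15=1
t=15: X=1, d=3 → birth, X_16=2

2


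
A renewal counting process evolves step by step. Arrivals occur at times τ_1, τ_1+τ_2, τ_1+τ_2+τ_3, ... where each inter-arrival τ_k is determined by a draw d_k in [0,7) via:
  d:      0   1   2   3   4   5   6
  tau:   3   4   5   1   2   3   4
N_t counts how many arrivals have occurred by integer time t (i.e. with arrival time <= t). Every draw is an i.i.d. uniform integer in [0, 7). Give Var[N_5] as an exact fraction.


Inter-arrival values over d=0..6: [3, 4, 5, 1, 2, 3, 4]
Each d has probability 1/7, so the pmf of τ is: f(1) = 1/7, f(2) = 1/7, f(3) = 2/7, f(4) = 2/7, f(5) = 1/7
Let p_n(j) = P(N_n = j), with p_0 = [1]. Condition on τ_1: p_n(0) = P(τ > n), and for j >= 1, p_n(j) = Σ_{k<=n} f(k)·p_{n−k}(j−1)
p_1 = [6/7, 1/7]  (j = 0..1)
p_2 = [5/7, 13/49, 1/49]  (j = 0..2)
p_3 = [3/7, 25/49, 20/343, 1/343]  (j = 0..3)
p_4 = [1/7, 34/49, 52/343, 27/2401, 1/2401]  (j = 0..4)
p_5 = [0, 33/49, 99/343, 86/2401, 34/16807, 1/16807]  (j = 0..5)
E[N_5] = Σ j·p_5(j) = 22968/16807;  E[N_5²] = Σ j²·p_5(j) = 36710/16807
Var[N_5] = 36710/16807 − (22968/16807)² = 89455946/282475249

89455946/282475249


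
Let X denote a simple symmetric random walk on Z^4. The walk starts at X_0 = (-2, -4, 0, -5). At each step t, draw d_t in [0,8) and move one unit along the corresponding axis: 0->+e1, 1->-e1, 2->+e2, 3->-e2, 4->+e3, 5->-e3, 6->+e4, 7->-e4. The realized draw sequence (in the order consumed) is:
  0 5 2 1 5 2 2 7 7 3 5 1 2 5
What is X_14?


t=0: X=(-2, -4, 0, -5), d=0 → +e1, X_1=(-1, -4, 0, -5)
t=1: X=(-1, -4, 0, -5), d=5 → -e3, X_2=(-1, -4, -1, -5)
t=2: X=(-1, -4, -1, -5), d=2 → +e2, X_3=(-1, -3, -1, -5)
t=3: X=(-1, -3, -1, -5), d=1 → -e1, X_4=(-2, -3, -1, -5)
t=4: X=(-2, -3, -1, -5), d=5 → -e3, X_5=(-2, -3, -2, -5)
t=5: X=(-2, -3, -2, -5), d=2 → +e2, X_6=(-2, -2, -2, -5)
t=6: X=(-2, -2, -2, -5), d=2 → +e2, X_7=(-2, -1, -2, -5)
t=7: X=(-2, -1, -2, -5), d=7 → -e4, X_8=(-2, -1, -2, -6)
t=8: X=(-2, -1, -2, -6), d=7 → -e4, X_9=(-2, -1, -2, -7)
t=9: X=(-2, -1, -2, -7), d=3 → -e2, X_10=(-2, -2, -2, -7)
t=10: X=(-2, -2, -2, -7), d=5 → -e3, X_11=(-2, -2, -3, -7)
t=11: X=(-2, -2, -3, -7), d=1 → -e1, X_12=(-3, -2, -3, -7)
t=12: X=(-3, -2, -3, -7), d=2 → +e2, X_13=(-3, -1, -3, -7)
t=13: X=(-3, -1, -3, -7), d=5 → -e3, X_14=(-3, -1, -4, -7)

(-3, -1, -4, -7)


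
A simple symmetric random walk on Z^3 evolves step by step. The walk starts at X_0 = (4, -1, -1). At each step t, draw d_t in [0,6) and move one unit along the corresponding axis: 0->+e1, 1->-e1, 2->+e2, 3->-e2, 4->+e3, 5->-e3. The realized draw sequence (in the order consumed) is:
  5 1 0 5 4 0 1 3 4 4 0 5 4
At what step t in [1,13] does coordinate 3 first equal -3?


t=0: X=(4, -1, -1), d=5 → -e3, X_1=(4, -1, -2)
t=1: X=(4, -1, -2), d=1 → -e1, X_2=(3, -1, -2)
t=2: X=(3, -1, -2), d=0 → +e1, X_3=(4, -1, -2)
t=3: X=(4, -1, -2), d=5 → -e3, X_4=(4, -1, -3)
t=4: X=(4, -1, -3), d=4 → +e3, X_5=(4, -1, -2)
t=5: X=(4, -1, -2), d=0 → +e1, X_6=(5, -1, -2)
t=6: X=(5, -1, -2), d=1 → -e1, X_7=(4, -1, -2)
t=7: X=(4, -1, -2), d=3 → -e2, X_8=(4, -2, -2)
t=8: X=(4, -2, -2), d=4 → +e3, X_9=(4, -2, -1)
t=9: X=(4, -2, -1), d=4 → +e3, X_10=(4, -2, 0)
t=10: X=(4, -2, 0), d=0 → +e1, X_11=(5, -2, 0)
t=11: X=(5, -2, 0), d=5 → -e3, X_12=(5, -2, -1)
t=12: X=(5, -2, -1), d=4 → +e3, X_13=(5, -2, 0)

4


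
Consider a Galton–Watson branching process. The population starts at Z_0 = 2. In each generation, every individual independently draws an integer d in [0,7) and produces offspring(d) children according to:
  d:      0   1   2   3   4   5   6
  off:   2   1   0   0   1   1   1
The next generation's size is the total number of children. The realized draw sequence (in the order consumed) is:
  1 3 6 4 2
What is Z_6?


gen 0: Z_0=2, draws=[1, 3], offspring=[1, 0], Z_1=1
gen 1: Z_1=1, draws=[6], offspring=[1], Z_2=1
gen 2: Z_2=1, draws=[4], offspring=[1], Z_3=1
gen 3: Z_3=1, draws=[2], offspring=[0], Z_4=0
gen 4: Z_4=0, draws=[], offspring=[], Z_5=0
gen 5: Z_5=0, draws=[], offspring=[], Z_6=0

0


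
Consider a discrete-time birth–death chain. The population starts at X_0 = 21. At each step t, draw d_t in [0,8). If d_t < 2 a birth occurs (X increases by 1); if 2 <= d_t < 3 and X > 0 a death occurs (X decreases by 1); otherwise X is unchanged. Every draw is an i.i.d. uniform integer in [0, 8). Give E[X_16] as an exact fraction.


X can drop by at most 1 per step and X_0 = 21 > T = 16, so X_t >= 21 − t >= 5 > 0 for every t <= 16: the floor at 0 (the 'and X > 0' condition) never binds. Hence X_16 = X_0 + Σ_{t<16} Y_t with i.i.d. increments Y_t = y(d_t) ∈ {+1, −1, 0}.
Outcome values over d=0..7: [1, 1, -1, 0, 0, 0, 0, 0]
Σy = 1, Σy² = 3, M = 8
μ = 1/8 = 1/8,  σ² = 3/8 − (1/8)² = 23/64
E[X_16] = 21 + 16·(1/8) = 23

23


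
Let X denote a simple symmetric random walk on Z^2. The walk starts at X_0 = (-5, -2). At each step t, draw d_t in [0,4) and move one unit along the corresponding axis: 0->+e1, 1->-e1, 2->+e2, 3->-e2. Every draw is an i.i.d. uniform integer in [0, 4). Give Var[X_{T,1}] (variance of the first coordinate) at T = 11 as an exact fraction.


Outcome values over d=0..3: [1, -1, 0, 0]
Σy = 0, Σy² = 2, M = 4
μ = 0/4 = 0,  σ² = 2/4 − (0)² = 1/2
Independent increments: Var[X_11] = 11·σ² = 11·(1/2) = 11/2

11/2


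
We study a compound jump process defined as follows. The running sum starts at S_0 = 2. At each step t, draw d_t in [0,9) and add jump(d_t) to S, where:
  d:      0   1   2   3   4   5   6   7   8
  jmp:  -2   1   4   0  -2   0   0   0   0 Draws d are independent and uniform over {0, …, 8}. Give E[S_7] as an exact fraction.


25/9

Outcome values over d=0..8: [-2, 1, 4, 0, -2, 0, 0, 0, 0]
Σy = 1, Σy² = 25, M = 9
μ = 1/9 = 1/9,  σ² = 25/9 − (1/9)² = 224/81
E[S_7] = 2 + 7·(1/9) = 25/9


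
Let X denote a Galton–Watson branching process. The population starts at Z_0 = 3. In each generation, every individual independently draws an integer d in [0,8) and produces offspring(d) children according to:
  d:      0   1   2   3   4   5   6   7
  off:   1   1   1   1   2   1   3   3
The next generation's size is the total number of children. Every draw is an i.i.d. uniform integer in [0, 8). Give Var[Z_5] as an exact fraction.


Outcome values over d=0..7: [1, 1, 1, 1, 2, 1, 3, 3]
Σy = 13, Σy² = 27, M = 8
μ = 13/8 = 13/8,  σ² = 27/8 − (13/8)² = 47/64
V_0 = 0, E_0 = 3
V_1 = 47/64·E_0 + (13/8)²·V_0 = 141/64;  E_1 = 39/8
V_2 = 47/64·E_1 + (13/8)²·V_1 = 38493/4096;  E_2 = 507/64
V_3 = 47/64·E_2 + (13/8)²·V_2 = 8030373/262144;  E_3 = 6591/512
V_4 = 47/64·E_3 + (13/8)²·V_3 = 1515738861/16777216;  E_4 = 85683/4096
V_5 = 47/64·E_4 + (13/8)²·V_4 = 272654873205/1073741824;  E_5 = 1113879/32768

272654873205/1073741824


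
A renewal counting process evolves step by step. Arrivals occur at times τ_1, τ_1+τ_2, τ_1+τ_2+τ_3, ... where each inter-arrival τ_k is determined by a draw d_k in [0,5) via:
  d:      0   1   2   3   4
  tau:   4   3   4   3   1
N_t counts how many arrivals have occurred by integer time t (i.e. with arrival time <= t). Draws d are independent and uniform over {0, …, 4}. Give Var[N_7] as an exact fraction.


2775579914/6103515625

Inter-arrival values over d=0..4: [4, 3, 4, 3, 1]
Each d has probability 1/5, so the pmf of τ is: f(1) = 1/5, f(3) = 2/5, f(4) = 2/5
Let p_n(j) = P(N_n = j), with p_0 = [1]. Condition on τ_1: p_n(0) = P(τ > n), and for j >= 1, p_n(j) = Σ_{k<=n} f(k)·p_{n−k}(j−1)
p_1 = [4/5, 1/5]  (j = 0..1)
p_2 = [4/5, 4/25, 1/25]  (j = 0..2)
p_3 = [2/5, 14/25, 4/125, 1/125]  (j = 0..3)
p_4 = [0, 4/5, 24/125, 4/625, 1/625]  (j = 0..4)
p_5 = [0, 16/25, 38/125, 34/625, 4/3125, 1/3125]  (j = 0..5)
p_6 = [0, 12/25, 52/125, 56/625, 44/3125, 4/15625, 1/15625]  (j = 0..6)
p_7 = [0, 4/25, 16/25, 108/625, 74/3125, 54/15625, 4/78125, 1/78125]  (j = 0..7)
E[N_7] = Σ j·p_7(j) = 161781/78125;  E[N_7²] = Σ j²·p_7(j) = 370543/78125
Var[N_7] = 370543/78125 − (161781/78125)² = 2775579914/6103515625


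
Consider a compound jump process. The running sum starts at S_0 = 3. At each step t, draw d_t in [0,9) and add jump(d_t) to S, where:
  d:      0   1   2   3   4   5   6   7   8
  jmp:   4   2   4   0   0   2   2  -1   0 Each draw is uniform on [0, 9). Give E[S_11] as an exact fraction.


170/9

Outcome values over d=0..8: [4, 2, 4, 0, 0, 2, 2, -1, 0]
Σy = 13, Σy² = 45, M = 9
μ = 13/9 = 13/9,  σ² = 45/9 − (13/9)² = 236/81
E[S_11] = 3 + 11·(13/9) = 170/9


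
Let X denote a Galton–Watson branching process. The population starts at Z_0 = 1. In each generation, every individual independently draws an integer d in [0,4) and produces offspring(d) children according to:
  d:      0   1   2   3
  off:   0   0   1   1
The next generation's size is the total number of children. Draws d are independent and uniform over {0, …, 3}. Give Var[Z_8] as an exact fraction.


255/65536

Outcome values over d=0..3: [0, 0, 1, 1]
Σy = 2, Σy² = 2, M = 4
μ = 2/4 = 1/2,  σ² = 2/4 − (1/2)² = 1/4
V_0 = 0, E_0 = 1
V_1 = 1/4·E_0 + (1/2)²·V_0 = 1/4;  E_1 = 1/2
V_2 = 1/4·E_1 + (1/2)²·V_1 = 3/16;  E_2 = 1/4
V_3 = 1/4·E_2 + (1/2)²·V_2 = 7/64;  E_3 = 1/8
V_4 = 1/4·E_3 + (1/2)²·V_3 = 15/256;  E_4 = 1/16
V_5 = 1/4·E_4 + (1/2)²·V_4 = 31/1024;  E_5 = 1/32
V_6 = 1/4·E_5 + (1/2)²·V_5 = 63/4096;  E_6 = 1/64
V_7 = 1/4·E_6 + (1/2)²·V_6 = 127/16384;  E_7 = 1/128
V_8 = 1/4·E_7 + (1/2)²·V_7 = 255/65536;  E_8 = 1/256


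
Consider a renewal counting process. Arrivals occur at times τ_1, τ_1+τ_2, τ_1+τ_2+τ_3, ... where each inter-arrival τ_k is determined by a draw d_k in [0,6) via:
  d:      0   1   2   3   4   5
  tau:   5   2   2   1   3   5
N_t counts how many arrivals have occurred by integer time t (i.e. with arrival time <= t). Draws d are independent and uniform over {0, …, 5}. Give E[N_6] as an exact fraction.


83047/46656

Inter-arrival values over d=0..5: [5, 2, 2, 1, 3, 5]
Each d has probability 1/6, so the pmf of τ is: f(1) = 1/6, f(2) = 1/3, f(3) = 1/6, f(5) = 1/3
Renewal equation for m(n) = E[N_n]: condition on τ_1 = k (if k <= n, one arrival plus a fresh copy on the remaining n−k steps): m(n) = F(n) + Σ_{k<=n} f(k)·m(n−k), where F(n) = P(τ <= n) and m(0) = 0
m(1) = F(1) = 1/6
m(2) = F(2) + f(1)·m(1) = 1/2 + 1/6·1/6 = 19/36
m(3) = F(3) + f(1)·m(2) + f(2)·m(1) = 2/3 + 1/6·19/36 + 1/3·1/6 = 175/216
m(4) = F(4) + f(1)·m(3) + f(2)·m(2) + f(3)·m(1) = 2/3 + 1/6·175/216 + 1/3·19/36 + 1/6·1/6 = 1303/1296
m(5) = F(5) + f(1)·m(4) + f(2)·m(3) + f(3)·m(2) = 1 + 1/6·1303/1296 + 1/3·175/216 + 1/6·19/36 = 11863/7776
m(6) = F(6) + f(1)·m(5) + f(2)·m(4) + f(3)·m(3) + f(5)·m(1) = 1 + 1/6·11863/7776 + 1/3·1303/1296 + 1/6·175/216 + 1/3·1/6 = 83047/46656
E[N_6] = m(6) = 83047/46656


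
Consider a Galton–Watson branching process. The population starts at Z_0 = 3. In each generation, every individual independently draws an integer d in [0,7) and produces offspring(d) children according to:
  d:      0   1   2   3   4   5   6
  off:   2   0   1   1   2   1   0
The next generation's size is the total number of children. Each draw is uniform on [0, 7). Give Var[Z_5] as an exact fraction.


Outcome values over d=0..6: [2, 0, 1, 1, 2, 1, 0]
Σy = 7, Σy² = 11, M = 7
μ = 7/7 = 1,  σ² = 11/7 − (1)² = 4/7
V_0 = 0, E_0 = 3
V_1 = 4/7·E_0 + (1)²·V_0 = 12/7;  E_1 = 3
V_2 = 4/7·E_1 + (1)²·V_1 = 24/7;  E_2 = 3
V_3 = 4/7·E_2 + (1)²·V_2 = 36/7;  E_3 = 3
V_4 = 4/7·E_3 + (1)²·V_3 = 48/7;  E_4 = 3
V_5 = 4/7·E_4 + (1)²·V_4 = 60/7;  E_5 = 3

60/7


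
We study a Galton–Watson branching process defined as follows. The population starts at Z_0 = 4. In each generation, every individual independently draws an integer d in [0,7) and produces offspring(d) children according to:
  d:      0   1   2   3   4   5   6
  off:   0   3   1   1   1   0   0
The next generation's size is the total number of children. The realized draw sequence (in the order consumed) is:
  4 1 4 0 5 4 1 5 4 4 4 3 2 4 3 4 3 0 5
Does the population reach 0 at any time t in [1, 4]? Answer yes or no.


no

gen 0: Z_0=4, draws=[4, 1, 4, 0], offspring=[1, 3, 1, 0], Z_1=5
gen 1: Z_1=5, draws=[5, 4, 1, 5, 4], offspring=[0, 1, 3, 0, 1], Z_2=5
gen 2: Z_2=5, draws=[4, 4, 3, 2, 4], offspring=[1, 1, 1, 1, 1], Z_3=5
gen 3: Z_3=5, draws=[3, 4, 3, 0, 5], offspring=[1, 1, 1, 0, 0], Z_4=3


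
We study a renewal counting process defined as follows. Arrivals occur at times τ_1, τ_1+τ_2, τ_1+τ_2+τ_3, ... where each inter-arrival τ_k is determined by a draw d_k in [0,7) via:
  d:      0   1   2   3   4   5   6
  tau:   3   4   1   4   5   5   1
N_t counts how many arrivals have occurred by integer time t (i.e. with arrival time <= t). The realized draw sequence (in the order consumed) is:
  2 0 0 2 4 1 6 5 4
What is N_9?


4

draw d_1=2: τ_1=1, arrival time A_1=1
draw d_2=0: τ_2=3, arrival time A_2=4
draw d_3=0: τ_3=3, arrival time A_3=7
draw d_4=2: τ_4=1, arrival time A_4=8
draw d_5=4: τ_5=5, arrival time A_5=13
draw d_6=1: τ_6=4, arrival time A_6=17
draw d_7=6: τ_7=1, arrival time A_7=18
draw d_8=5: τ_8=5, arrival time A_8=23
draw d_9=4: τ_9=5, arrival time A_9=28
N_t over t=0..9: 0:0 1:1 2:1 3:1 4:2 5:2 6:2 7:3 8:4 9:4


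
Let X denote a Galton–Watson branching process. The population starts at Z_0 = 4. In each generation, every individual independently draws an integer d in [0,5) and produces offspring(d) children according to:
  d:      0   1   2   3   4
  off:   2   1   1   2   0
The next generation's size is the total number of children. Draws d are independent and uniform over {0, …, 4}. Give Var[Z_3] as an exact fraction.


Outcome values over d=0..4: [2, 1, 1, 2, 0]
Σy = 6, Σy² = 10, M = 5
μ = 6/5 = 6/5,  σ² = 10/5 − (6/5)² = 14/25
V_0 = 0, E_0 = 4
V_1 = 14/25·E_0 + (6/5)²·V_0 = 56/25;  E_1 = 24/5
V_2 = 14/25·E_1 + (6/5)²·V_1 = 3696/625;  E_2 = 144/25
V_3 = 14/25·E_2 + (6/5)²·V_2 = 183456/15625;  E_3 = 864/125

183456/15625


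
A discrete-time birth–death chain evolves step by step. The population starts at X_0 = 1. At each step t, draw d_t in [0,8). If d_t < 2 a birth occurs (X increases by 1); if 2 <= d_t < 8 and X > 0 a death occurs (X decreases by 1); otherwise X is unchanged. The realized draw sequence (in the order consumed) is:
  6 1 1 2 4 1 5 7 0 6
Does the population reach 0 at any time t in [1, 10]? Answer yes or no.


t=0: X=1, d=6 → death, X_1=0
t=1: X=0, d=1 → birth, X_2=1
t=2: X=1, d=1 → birth, X_3=2
t=3: X=2, d=2 → death, X_4=1
t=4: X=1, d=4 → death, X_5=0
t=5: X=0, d=1 → birth, X_6=1
t=6: X=1, d=5 → death, X_7=0
t=7: X=0, d=7 → hold, X_8=0
t=8: X=0, d=0 → birth, X_9=1
t=9: X=1, d=6 → death, X_10=0

yes


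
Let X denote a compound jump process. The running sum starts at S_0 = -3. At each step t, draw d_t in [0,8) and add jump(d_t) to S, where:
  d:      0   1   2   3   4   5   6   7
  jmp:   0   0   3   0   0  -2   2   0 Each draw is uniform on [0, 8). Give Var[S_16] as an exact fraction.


127/4

Outcome values over d=0..7: [0, 0, 3, 0, 0, -2, 2, 0]
Σy = 3, Σy² = 17, M = 8
μ = 3/8 = 3/8,  σ² = 17/8 − (3/8)² = 127/64
Independent increments: Var[S_16] = 16·σ² = 16·(127/64) = 127/4


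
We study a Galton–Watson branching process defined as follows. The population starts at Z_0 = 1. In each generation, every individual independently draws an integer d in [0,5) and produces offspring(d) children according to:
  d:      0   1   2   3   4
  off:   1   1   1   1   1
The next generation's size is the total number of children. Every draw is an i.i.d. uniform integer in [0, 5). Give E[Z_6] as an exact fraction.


1

Outcome values over d=0..4: [1, 1, 1, 1, 1]
Σy = 5, Σy² = 5, M = 5
μ = 5/5 = 1,  σ² = 5/5 − (1)² = 0
E[Z_0] = 1
E[Z_1] = 1·E[Z_0] = 1
E[Z_2] = 1·E[Z_1] = 1
E[Z_3] = 1·E[Z_2] = 1
E[Z_4] = 1·E[Z_3] = 1
E[Z_5] = 1·E[Z_4] = 1
E[Z_6] = 1·E[Z_5] = 1


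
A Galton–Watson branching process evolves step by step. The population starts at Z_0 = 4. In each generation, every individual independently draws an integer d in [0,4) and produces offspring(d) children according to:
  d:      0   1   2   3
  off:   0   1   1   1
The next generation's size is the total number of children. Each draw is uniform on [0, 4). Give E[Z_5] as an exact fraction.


243/256

Outcome values over d=0..3: [0, 1, 1, 1]
Σy = 3, Σy² = 3, M = 4
μ = 3/4 = 3/4,  σ² = 3/4 − (3/4)² = 3/16
E[Z_0] = 4
E[Z_1] = 3/4·E[Z_0] = 3
E[Z_2] = 3/4·E[Z_1] = 9/4
E[Z_3] = 3/4·E[Z_2] = 27/16
E[Z_4] = 3/4·E[Z_3] = 81/64
E[Z_5] = 3/4·E[Z_4] = 243/256


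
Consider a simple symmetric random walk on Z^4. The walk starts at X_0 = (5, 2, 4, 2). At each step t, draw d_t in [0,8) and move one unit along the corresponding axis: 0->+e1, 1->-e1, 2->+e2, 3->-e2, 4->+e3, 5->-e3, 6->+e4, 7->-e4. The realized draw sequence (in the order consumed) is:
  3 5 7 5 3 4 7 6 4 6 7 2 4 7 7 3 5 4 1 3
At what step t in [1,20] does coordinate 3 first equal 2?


4

t=0: X=(5, 2, 4, 2), d=3 → -e2, X_1=(5, 1, 4, 2)
t=1: X=(5, 1, 4, 2), d=5 → -e3, X_2=(5, 1, 3, 2)
t=2: X=(5, 1, 3, 2), d=7 → -e4, X_3=(5, 1, 3, 1)
t=3: X=(5, 1, 3, 1), d=5 → -e3, X_4=(5, 1, 2, 1)
t=4: X=(5, 1, 2, 1), d=3 → -e2, X_5=(5, 0, 2, 1)
t=5: X=(5, 0, 2, 1), d=4 → +e3, X_6=(5, 0, 3, 1)
t=6: X=(5, 0, 3, 1), d=7 → -e4, X_7=(5, 0, 3, 0)
t=7: X=(5, 0, 3, 0), d=6 → +e4, X_8=(5, 0, 3, 1)
t=8: X=(5, 0, 3, 1), d=4 → +e3, X_9=(5, 0, 4, 1)
t=9: X=(5, 0, 4, 1), d=6 → +e4, X_10=(5, 0, 4, 2)
t=10: X=(5, 0, 4, 2), d=7 → -e4, X_11=(5, 0, 4, 1)
t=11: X=(5, 0, 4, 1), d=2 → +e2, X_12=(5, 1, 4, 1)
t=12: X=(5, 1, 4, 1), d=4 → +e3, X_13=(5, 1, 5, 1)
t=13: X=(5, 1, 5, 1), d=7 → -e4, X_14=(5, 1, 5, 0)
t=14: X=(5, 1, 5, 0), d=7 → -e4, X_15=(5, 1, 5, -1)
t=15: X=(5, 1, 5, -1), d=3 → -e2, X_16=(5, 0, 5, -1)
t=16: X=(5, 0, 5, -1), d=5 → -e3, X_17=(5, 0, 4, -1)
t=17: X=(5, 0, 4, -1), d=4 → +e3, X_18=(5, 0, 5, -1)
t=18: X=(5, 0, 5, -1), d=1 → -e1, X_19=(4, 0, 5, -1)
t=19: X=(4, 0, 5, -1), d=3 → -e2, X_20=(4, -1, 5, -1)


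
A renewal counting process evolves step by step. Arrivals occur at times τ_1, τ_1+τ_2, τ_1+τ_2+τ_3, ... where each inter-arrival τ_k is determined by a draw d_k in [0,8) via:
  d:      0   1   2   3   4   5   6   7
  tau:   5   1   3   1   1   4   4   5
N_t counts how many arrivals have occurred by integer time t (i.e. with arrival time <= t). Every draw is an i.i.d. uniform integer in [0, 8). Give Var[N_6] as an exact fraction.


52866319263/68719476736

Inter-arrival values over d=0..7: [5, 1, 3, 1, 1, 4, 4, 5]
Each d has probability 1/8, so the pmf of τ is: f(1) = 3/8, f(3) = 1/8, f(4) = 1/4, f(5) = 1/4
Let p_n(j) = P(N_n = j), with p_0 = [1]. Condition on τ_1: p_n(0) = P(τ > n), and for j >= 1, p_n(j) = Σ_{k<=n} f(k)·p_{n−k}(j−1)
p_1 = [5/8, 3/8]  (j = 0..1)
p_2 = [5/8, 15/64, 9/64]  (j = 0..2)
p_3 = [1/2, 23/64, 45/512, 27/512]  (j = 0..3)
p_4 = [1/4, 33/64, 93/512, 135/4096, 81/4096]  (j = 0..4)
p_5 = [0, 37/64, 81/256, 351/4096, 405/32768, 243/32768]  (j = 0..5)
p_6 = [0, 3/8, 53/128, 675/4096, 1269/32768, 1215/262144, 729/262144]  (j = 0..6)
E[N_6] = Σ j·p_6(j) = 496049/262144;  E[N_6²] = Σ j²·p_6(j) = 1140331/262144
Var[N_6] = 1140331/262144 − (496049/262144)² = 52866319263/68719476736
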